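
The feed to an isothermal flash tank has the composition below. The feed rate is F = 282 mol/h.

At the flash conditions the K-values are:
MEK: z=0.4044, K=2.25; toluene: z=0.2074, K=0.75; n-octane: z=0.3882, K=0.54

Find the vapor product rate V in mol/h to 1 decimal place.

V = 155.4 mol/h

Iterate (Newton) starting at V/F = 0.34:
  V/F = 0.3400: g = 0.08639, g' = -0.4421 → V/F = 0.5354
  V/F = 0.5354: g = 0.00604, g' = -0.3886 → V/F = 0.5510
Converged at V/F = 0.5510.
Then V = V/F·F = 0.5510·282 = 155.4 mol/h and L = F − V = 126.6 mol/h.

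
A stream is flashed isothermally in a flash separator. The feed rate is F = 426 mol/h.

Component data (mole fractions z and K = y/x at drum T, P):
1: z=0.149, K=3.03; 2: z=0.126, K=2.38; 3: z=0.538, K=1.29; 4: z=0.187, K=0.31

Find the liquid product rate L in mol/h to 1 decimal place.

L = 61.3 mol/h

Let ψ = V/F and solve Σ zᵢ(Kᵢ−1)/(1+ψ(Kᵢ−1)) = 0.
Check two-phase: ΣzᵢKᵢ = 1.503 > 1 and Σzᵢ/Kᵢ = 1.122 > 1, so g(0) = 0.503 > 0 and g(1) = -0.122 < 0.
Newton iteration, ψ⁰ = 0.54:
  ψ = 0.540: g = 0.1732, g' = -0.479 → ψ = 0.902
  ψ = 0.902: g = -0.0336, g' = -0.777 → ψ = 0.859
  ψ = 0.859: g = -0.0018, g' = -0.697 → ψ = 0.856
Converged at ψ = 0.856.
Then V = ψ·F = 0.8560·426 = 364.7 mol/h and L = F − V = 61.3 mol/h.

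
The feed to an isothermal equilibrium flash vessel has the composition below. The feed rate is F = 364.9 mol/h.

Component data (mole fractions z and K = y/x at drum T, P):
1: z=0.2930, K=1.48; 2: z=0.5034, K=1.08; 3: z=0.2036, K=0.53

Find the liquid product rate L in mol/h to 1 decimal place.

Iterate (Newton) starting at ψ = 0.5:
  ψ = 0.5000: g = 0.02705, g' = -0.1237 → ψ = 0.7187
  ψ = 0.7187: g = -0.00185, g' = -0.1428 → ψ = 0.7057
  ψ = 0.7057: g = -0.00001, g' = -0.1412 → ψ = 0.7056
Converged at ψ = 0.7056.
Then V = ψ·F = 0.7056·364.9 = 257.5 mol/h and L = F − V = 107.4 mol/h.

L = 107.4 mol/h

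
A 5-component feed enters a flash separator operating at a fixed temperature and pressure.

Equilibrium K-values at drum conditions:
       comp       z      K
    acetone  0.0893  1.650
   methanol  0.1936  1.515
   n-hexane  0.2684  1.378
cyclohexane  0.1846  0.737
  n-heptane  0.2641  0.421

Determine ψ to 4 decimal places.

ψ = 0.2508

Rachford–Rice: g(ψ) = Σ zᵢ(Kᵢ−1)/(1+ψ(Kᵢ−1)) = 0.
g(0) = ΣzᵢKᵢ − 1 = 0.0577 and g(1) = 1 − Σzᵢ/Kᵢ = -0.2545, so a root lies in (0, 1).
Iterate (Newton) starting at ψ = 0.56:
  ψ = 0.5600: g = -0.07955, g' = -0.2888 → ψ = 0.2845
  ψ = 0.2845: g = -0.00800, g' = -0.2390 → ψ = 0.2511
  ψ = 0.2511: g = -0.00005, g' = -0.2360 → ψ = 0.2508
Converged at ψ = 0.2508.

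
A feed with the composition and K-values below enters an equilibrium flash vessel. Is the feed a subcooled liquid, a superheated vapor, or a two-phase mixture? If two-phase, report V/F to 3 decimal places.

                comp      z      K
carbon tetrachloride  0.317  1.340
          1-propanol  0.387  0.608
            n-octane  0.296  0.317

subcooled liquid

ΣzᵢKᵢ = 0.754; Σzᵢ/Kᵢ = 1.807.
Since ΣzᵢKᵢ < 1 the mixture is below its bubble point — single liquid phase.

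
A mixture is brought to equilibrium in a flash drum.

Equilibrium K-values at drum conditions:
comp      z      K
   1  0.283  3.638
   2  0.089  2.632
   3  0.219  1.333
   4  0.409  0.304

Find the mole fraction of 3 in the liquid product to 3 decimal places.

x_3 = 0.186

Let ψ = V/F and solve Σ zᵢ(Kᵢ−1)/(1+ψ(Kᵢ−1)) = 0.
g(0) = ΣzᵢKᵢ − 1 = 0.680 and g(1) = 1 − Σzᵢ/Kᵢ = -0.621, so a root lies in (0, 1).
Newton iteration, ψ⁰ = 0.5:
  ψ = 0.500: g = 0.0278, g' = -0.922 → ψ = 0.530
Converged at ψ = 0.530.
Compositions from xᵢ = zᵢ/(1+ψ(Kᵢ−1)), yᵢ = Kᵢxᵢ:
  1: x = 0.118, y = 0.429
  2: x = 0.048, y = 0.126
  3: x = 0.186, y = 0.248
  4: x = 0.648, y = 0.197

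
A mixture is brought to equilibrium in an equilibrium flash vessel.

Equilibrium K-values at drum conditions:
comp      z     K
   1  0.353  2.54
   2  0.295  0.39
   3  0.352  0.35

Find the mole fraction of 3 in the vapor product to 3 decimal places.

y_3 = 0.135

Material balance + equilibrium reduce to Σ zᵢ(Kᵢ−1)/(1+β(Kᵢ−1)) = 0.
Check two-phase: ΣzᵢKᵢ = 1.135 > 1 and Σzᵢ/Kᵢ = 1.901 > 1, so g(0) = 0.135 > 0 and g(1) = -0.901 < 0.
Newton iteration, β⁰ = 0.5:
  β = 0.500: g = -0.2908, g' = -0.821 → β = 0.146
  β = 0.146: g = -0.0063, g' = -0.872 → β = 0.139
Converged at β = 0.139.
Compositions from xᵢ = zᵢ/(1+β(Kᵢ−1)), yᵢ = Kᵢxᵢ:
  1: x = 0.291, y = 0.739
  2: x = 0.322, y = 0.126
  3: x = 0.387, y = 0.135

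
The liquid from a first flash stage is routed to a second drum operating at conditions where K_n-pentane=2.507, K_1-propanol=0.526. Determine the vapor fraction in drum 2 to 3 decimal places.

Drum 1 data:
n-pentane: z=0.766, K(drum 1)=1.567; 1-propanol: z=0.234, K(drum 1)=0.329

Drum 1:
Let ψ₁ = V/F and solve Σ zᵢ(Kᵢ−1)/(1+ψ₁(Kᵢ−1)) = 0.
g(0) = ΣzᵢKᵢ − 1 = 0.277 and g(1) = 1 − Σzᵢ/Kᵢ = -0.200, so a root lies in (0, 1).
Binary case is linear: z₁(K₁−1)(1+ψ₁(K₂−1)) + z₂(K₂−1)(1+ψ₁(K₁−1)) = 0
⇒ ψ₁ = [z₁(K₁−1)+z₂(K₂−1)] / [−(K₁−1)(K₂−1)] = 0.2773/0.3805 = 0.729
Drum-1 compositions:
  n-pentane: x = 0.542, y = 0.849
  1-propanol: x = 0.458, y = 0.151
Drum-2 feed = drum-1 liquid: z₂ = (0.5420, 0.4580).
Drum 2:
Newton–Raphson from ψ₂ = 0.5:
  ψ₂ = 0.500: g = 0.1813, g' = -0.577 → ψ₂ = 0.814
  ψ₂ = 0.814: g = 0.0133, g' = -0.521 → ψ₂ = 0.840
Converged at ψ₂ = 0.840.
  n-pentane: x = 0.239, y = 0.600
  1-propanol: x = 0.761, y = 0.400

V/F (drum 2) = 0.840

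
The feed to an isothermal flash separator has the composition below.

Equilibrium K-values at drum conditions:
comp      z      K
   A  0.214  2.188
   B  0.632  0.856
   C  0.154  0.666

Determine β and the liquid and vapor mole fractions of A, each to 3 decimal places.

β = 0.498, x_A = 0.134, y_A = 0.294

Rachford–Rice: g(β) = Σ zᵢ(Kᵢ−1)/(1+β(Kᵢ−1)) = 0.
Feasibility: ΣzᵢKᵢ = 1.112, Σzᵢ/Kᵢ = 1.067 — both > 1, two phases present.
Newton–Raphson from β = 0.5:
  β = 0.500: g = -0.0003, g' = -0.159 → β = 0.498
Converged at β = 0.498.
Compositions from xᵢ = zᵢ/(1+β(Kᵢ−1)), yᵢ = Kᵢxᵢ:
  A: x = 0.134, y = 0.294
  B: x = 0.681, y = 0.583
  C: x = 0.185, y = 0.123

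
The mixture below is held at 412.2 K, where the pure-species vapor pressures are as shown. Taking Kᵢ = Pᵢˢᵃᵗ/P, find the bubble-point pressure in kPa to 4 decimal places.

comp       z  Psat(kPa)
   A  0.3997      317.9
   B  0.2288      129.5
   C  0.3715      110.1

At the bubble point ψ → 0, so ΣzᵢKᵢ = 1 with Kᵢ = Pᵢˢᵃᵗ/P ⇒ P = ΣzᵢPᵢˢᵃᵗ.
P = 0.3997·317.9 + 0.2288·129.5 + 0.3715·110.1 = 197.5964 kPa

Pbub = 197.5964 kPa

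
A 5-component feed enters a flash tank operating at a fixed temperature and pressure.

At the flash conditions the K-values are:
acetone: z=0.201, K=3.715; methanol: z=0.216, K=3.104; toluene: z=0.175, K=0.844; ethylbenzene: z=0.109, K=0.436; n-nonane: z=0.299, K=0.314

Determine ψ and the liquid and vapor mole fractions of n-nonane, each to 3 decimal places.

Material balance + equilibrium reduce to Σ zᵢ(Kᵢ−1)/(1+ψ(Kᵢ−1)) = 0.
Check two-phase: ΣzᵢKᵢ = 1.706 > 1 and Σzᵢ/Kᵢ = 1.533 > 1, so g(0) = 0.706 > 0 and g(1) = -0.533 < 0.
Iterate (Newton) starting at ψ = 0.67:
  ψ = 0.670: g = -0.1267, g' = -0.928 → ψ = 0.533
  ψ = 0.533: g = -0.0042, g' = -0.885 → ψ = 0.529
Converged at ψ = 0.529.
Compositions from xᵢ = zᵢ/(1+ψ(Kᵢ−1)), yᵢ = Kᵢxᵢ:
  acetone: x = 0.083, y = 0.307
  methanol: x = 0.102, y = 0.317
  toluene: x = 0.191, y = 0.161
  ethylbenzene: x = 0.155, y = 0.068
  n-nonane: x = 0.469, y = 0.147

ψ = 0.529, x_n-nonane = 0.469, y_n-nonane = 0.147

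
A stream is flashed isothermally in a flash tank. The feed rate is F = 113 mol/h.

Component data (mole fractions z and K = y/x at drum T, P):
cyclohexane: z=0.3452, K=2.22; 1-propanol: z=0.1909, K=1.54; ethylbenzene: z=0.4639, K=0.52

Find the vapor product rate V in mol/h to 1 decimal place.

Iterate (Newton) starting at V/F = 0.5:
  V/F = 0.5000: g = 0.04976, g' = -0.4178 → V/F = 0.6191
  V/F = 0.6191: g = 0.00036, g' = -0.4144 → V/F = 0.6200
Converged at V/F = 0.6200.
Then V = V/F·F = 0.6200·113 = 70.1 mol/h and L = F − V = 42.9 mol/h.

V = 70.1 mol/h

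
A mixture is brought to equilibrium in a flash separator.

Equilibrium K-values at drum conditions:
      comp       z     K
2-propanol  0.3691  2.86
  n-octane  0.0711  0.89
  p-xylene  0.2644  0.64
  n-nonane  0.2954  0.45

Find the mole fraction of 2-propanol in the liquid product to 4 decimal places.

x_2-propanol = 0.1889

Rachford–Rice: g(ψ) = Σ zᵢ(Kᵢ−1)/(1+ψ(Kᵢ−1)) = 0.
Check two-phase: ΣzᵢKᵢ = 1.4211 > 1 and Σzᵢ/Kᵢ = 1.2785 > 1, so g(0) = 0.4211 > 0 and g(1) = -0.2785 < 0.
Newton–Raphson from ψ = 0.5:
  ψ = 0.5000: g = 0.00726, g' = -0.5647 → ψ = 0.5129
Converged at ψ = 0.5129.
Compositions from xᵢ = zᵢ/(1+ψ(Kᵢ−1)), yᵢ = Kᵢxᵢ:
  2-propanol: x = 0.1889, y = 0.5402
  n-octane: x = 0.0754, y = 0.0671
  p-xylene: x = 0.3243, y = 0.2075
  n-nonane: x = 0.4115, y = 0.1852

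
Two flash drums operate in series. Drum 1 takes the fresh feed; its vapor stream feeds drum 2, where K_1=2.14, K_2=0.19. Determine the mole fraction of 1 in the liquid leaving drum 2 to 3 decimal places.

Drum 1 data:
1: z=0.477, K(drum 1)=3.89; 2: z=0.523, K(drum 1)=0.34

x_1 (drum 2) = 0.415

Drum 1:
Rachford–Rice: g(ψ₁) = Σ zᵢ(Kᵢ−1)/(1+ψ₁(Kᵢ−1)) = 0.
Check two-phase: ΣzᵢKᵢ = 2.033 > 1 and Σzᵢ/Kᵢ = 1.661 > 1, so g(0) = 1.033 > 0 and g(1) = -0.661 < 0.
Iterate (Newton) starting at ψ₁ = 0.44:
  ψ₁ = 0.440: g = 0.1204, g' = -1.225 → ψ₁ = 0.538
  ψ₁ = 0.538: g = 0.0040, g' = -1.158 → ψ₁ = 0.542
Converged at ψ₁ = 0.542.
Drum-1 compositions:
  1: x = 0.186, y = 0.723
  2: x = 0.814, y = 0.277
Drum-2 feed = drum-1 vapor: z₂ = (0.7232, 0.2768).
Drum 2:
Material balance + equilibrium reduce to Σ zᵢ(Kᵢ−1)/(1+ψ₂(Kᵢ−1)) = 0.
Check two-phase: ΣzᵢKᵢ = 1.600 > 1 and Σzᵢ/Kᵢ = 1.795 > 1, so g(0) = 0.600 > 0 and g(1) = -0.795 < 0.
Newton iteration, ψ₂⁰ = 0.65:
  ψ₂ = 0.650: g = 0.0001, g' = -1.120 → ψ₂ = 0.650
Converged at ψ₂ = 0.650.
  1: x = 0.415, y = 0.889
  2: x = 0.585, y = 0.111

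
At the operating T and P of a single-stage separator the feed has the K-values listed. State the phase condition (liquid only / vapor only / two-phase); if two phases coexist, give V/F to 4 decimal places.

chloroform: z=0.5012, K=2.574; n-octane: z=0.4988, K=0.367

ΣzᵢKᵢ = 1.4731; Σzᵢ/Kᵢ = 1.5538.
Both exceed 1, so a two-phase solution exists.
Rachford–Rice: g(ψ) = Σ zᵢ(Kᵢ−1)/(1+ψ(Kᵢ−1)) = 0.
Newton iteration, ψ⁰ = 0.5:
  ψ = 0.5000: g = -0.02049, g' = -0.8167 → ψ = 0.4749
Converged at ψ = 0.4749.

two-phase, V/F = 0.4749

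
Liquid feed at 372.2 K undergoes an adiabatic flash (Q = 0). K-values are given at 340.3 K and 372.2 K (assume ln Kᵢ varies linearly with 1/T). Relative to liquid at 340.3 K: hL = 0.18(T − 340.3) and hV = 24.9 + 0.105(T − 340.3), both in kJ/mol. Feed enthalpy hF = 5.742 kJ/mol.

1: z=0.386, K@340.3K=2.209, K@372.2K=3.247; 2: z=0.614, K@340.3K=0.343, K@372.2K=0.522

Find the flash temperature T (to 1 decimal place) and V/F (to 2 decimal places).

Adiabatic flash: solve Rachford–Rice at each trial T, then check hF = ψ·hV(T) + (1−ψ)·hL(T).
  T = 340.3 K: K = (2.209, 0.343), RR gives ψ = 0.080, H_out = 1.984 kJ/mol
  T = 372.2 K: K = (3.247, 0.522), RR gives ψ = 0.534, H_out = 17.767 kJ/mol
  T = 356.2 K: K = (2.700, 0.427), RR gives ψ = 0.312, H_out = 10.265 kJ/mol
  T = 348.2 K: K = (2.446, 0.383), RR gives ψ = 0.201, H_out = 6.317 kJ/mol
  T = 344.2 K: K = (2.324, 0.363), RR gives ψ = 0.142, H_out = 4.195 kJ/mol
  T = 346.2 K: K = (2.385, 0.373), RR gives ψ = 0.172, H_out = 5.272 kJ/mol
Linear interpolation between T = 346.2 (H_out = 5.272) and T = 348.2 (H_out = 6.317) on hF = 5.742 gives T ≈ 347.1 K, at which ψ = 0.19.

T = 347.1 K, V/F = 0.19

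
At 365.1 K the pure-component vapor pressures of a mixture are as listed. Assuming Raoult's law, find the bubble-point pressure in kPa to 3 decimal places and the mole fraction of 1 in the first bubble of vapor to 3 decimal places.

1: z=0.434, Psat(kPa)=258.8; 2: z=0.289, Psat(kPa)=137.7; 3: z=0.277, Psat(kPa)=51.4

At the bubble point ψ → 0, so ΣzᵢKᵢ = 1 with Kᵢ = Pᵢˢᵃᵗ/P ⇒ P = ΣzᵢPᵢˢᵃᵗ.
P = 0.434·258.8 + 0.289·137.7 + 0.277·51.4 = 166.352 kPa
yᵢ = zᵢPᵢˢᵃᵗ/P ⇒ y_1 = 0.434·258.8/166.352 = 0.675

Pbub = 166.352 kPa, y_1 = 0.675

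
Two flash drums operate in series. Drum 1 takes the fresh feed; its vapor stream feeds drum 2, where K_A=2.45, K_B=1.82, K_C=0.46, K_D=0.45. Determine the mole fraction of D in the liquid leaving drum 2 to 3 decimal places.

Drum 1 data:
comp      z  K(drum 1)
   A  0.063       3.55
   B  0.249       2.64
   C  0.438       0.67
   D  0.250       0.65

x_D (drum 2) = 0.228

Drum 1:
Iterate (Newton) starting at ψ₁ = 0.65:
  ψ₁ = 0.650: g = -0.0392, g' = -0.344 → ψ₁ = 0.536
  ψ₁ = 0.536: g = 0.0019, g' = -0.380 → ψ₁ = 0.541
Converged at ψ₁ = 0.541.
Drum-1 compositions:
  A: x = 0.026, y = 0.094
  B: x = 0.132, y = 0.348
  C: x = 0.533, y = 0.357
  D: x = 0.308, y = 0.200
Drum-2 feed = drum-1 vapor: z₂ = (0.0940, 0.3483, 0.3572, 0.2005).
Drum 2:
Newton iteration, ψ₂⁰ = 0.55:
  ψ₂ = 0.550: g = -0.1598, g' = -0.508 → ψ₂ = 0.235
  ψ₂ = 0.235: g = -0.0066, g' = -0.491 → ψ₂ = 0.222
Converged at ψ₂ = 0.222.
  A: x = 0.071, y = 0.174
  B: x = 0.295, y = 0.536
  C: x = 0.406, y = 0.187
  D: x = 0.228, y = 0.103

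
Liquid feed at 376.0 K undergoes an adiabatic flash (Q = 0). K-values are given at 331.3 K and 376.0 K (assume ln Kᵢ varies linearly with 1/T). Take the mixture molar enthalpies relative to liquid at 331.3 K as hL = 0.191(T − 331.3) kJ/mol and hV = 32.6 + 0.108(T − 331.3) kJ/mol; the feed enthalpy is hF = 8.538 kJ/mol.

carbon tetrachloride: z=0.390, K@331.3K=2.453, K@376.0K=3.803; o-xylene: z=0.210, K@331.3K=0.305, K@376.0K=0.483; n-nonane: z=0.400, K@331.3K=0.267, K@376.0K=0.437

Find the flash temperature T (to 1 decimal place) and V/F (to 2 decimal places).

T = 340.7 K, V/F = 0.21

Adiabatic flash: solve Rachford–Rice at each trial T, then check hF = ψ·hV(T) + (1−ψ)·hL(T).
  T = 331.3 K: K = (2.453, 0.305, 0.267), RR gives ψ = 0.122, H_out = 3.973 kJ/mol
  T = 376.0 K: K = (3.803, 0.483, 0.437), RR gives ψ = 0.495, H_out = 22.830 kJ/mol
  T = 353.6 K: K = (3.095, 0.389, 0.347), RR gives ψ = 0.319, H_out = 14.081 kJ/mol
  T = 342.5 K: K = (2.767, 0.346, 0.306), RR gives ψ = 0.228, H_out = 9.361 kJ/mol
  T = 336.9 K: K = (2.608, 0.325, 0.286), RR gives ψ = 0.177, H_out = 6.770 kJ/mol
  T = 339.7 K: K = (2.687, 0.336, 0.296), RR gives ψ = 0.203, H_out = 8.087 kJ/mol
  T = 341.1 K: K = (2.727, 0.341, 0.301), RR gives ψ = 0.216, H_out = 8.729 kJ/mol
Linear interpolation between T = 339.7 (H_out = 8.087) and T = 341.1 (H_out = 8.729) on hF = 8.538 gives T ≈ 340.7 K, at which ψ = 0.21.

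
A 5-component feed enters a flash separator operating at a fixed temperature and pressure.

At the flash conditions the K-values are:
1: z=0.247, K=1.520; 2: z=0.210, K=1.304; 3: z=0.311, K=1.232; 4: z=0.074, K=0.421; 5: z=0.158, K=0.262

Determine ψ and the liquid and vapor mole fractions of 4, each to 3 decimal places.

Let ψ = V/F and solve Σ zᵢ(Kᵢ−1)/(1+ψ(Kᵢ−1)) = 0.
Check two-phase: ΣzᵢKᵢ = 1.105 > 1 and Σzᵢ/Kᵢ = 1.355 > 1, so g(0) = 0.105 > 0 and g(1) = -0.355 < 0.
Newton–Raphson from ψ = 0.45:
  ψ = 0.450: g = -0.0070, g' = -0.311 → ψ = 0.428
  ψ = 0.428: g = -0.0001, g' = -0.301 → ψ = 0.427
Converged at ψ = 0.427.
Compositions from xᵢ = zᵢ/(1+ψ(Kᵢ−1)), yᵢ = Kᵢxᵢ:
  1: x = 0.202, y = 0.307
  2: x = 0.186, y = 0.242
  3: x = 0.283, y = 0.349
  4: x = 0.098, y = 0.041
  5: x = 0.231, y = 0.060

ψ = 0.427, x_4 = 0.098, y_4 = 0.041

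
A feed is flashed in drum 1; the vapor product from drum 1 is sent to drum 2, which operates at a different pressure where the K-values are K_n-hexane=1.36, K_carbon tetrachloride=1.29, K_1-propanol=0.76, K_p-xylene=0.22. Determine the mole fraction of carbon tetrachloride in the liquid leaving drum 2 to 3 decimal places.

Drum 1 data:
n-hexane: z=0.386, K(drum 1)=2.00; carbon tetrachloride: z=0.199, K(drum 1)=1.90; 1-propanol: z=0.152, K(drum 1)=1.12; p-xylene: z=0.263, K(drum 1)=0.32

x_carbon tetrachloride (drum 2) = 0.211

Drum 1:
Newton iteration, ψ₁⁰ = 0.5:
  ψ₁ = 0.500: g = 0.1271, g' = -0.529 → ψ₁ = 0.740
  ψ₁ = 0.740: g = -0.0139, g' = -0.680 → ψ₁ = 0.720
  ψ₁ = 0.720: g = -0.0002, g' = -0.658 → ψ₁ = 0.719
Converged at ψ₁ = 0.719.
Drum-1 compositions:
  n-hexane: x = 0.225, y = 0.449
  carbon tetrachloride: x = 0.121, y = 0.230
  1-propanol: x = 0.140, y = 0.157
  p-xylene: x = 0.515, y = 0.165
Drum-2 feed = drum-1 vapor: z₂ = (0.4490, 0.2295, 0.1567, 0.1647).
Drum 2:
Material balance + equilibrium reduce to Σ zᵢ(Kᵢ−1)/(1+ψ₂(Kᵢ−1)) = 0.
Feasibility: ΣzᵢKᵢ = 1.062, Σzᵢ/Kᵢ = 1.463 — both > 1, two phases present.
Newton iteration, ψ₂⁰ = 0.57:
  ψ₂ = 0.570: g = -0.0837, g' = -0.391 → ψ₂ = 0.356
  ψ₂ = 0.356: g = -0.0154, g' = -0.265 → ψ₂ = 0.298
  ψ₂ = 0.298: g = -0.0006, g' = -0.244 → ψ₂ = 0.295
Converged at ψ₂ = 0.295.
  n-hexane: x = 0.406, y = 0.552
  carbon tetrachloride: x = 0.211, y = 0.273
  1-propanol: x = 0.169, y = 0.128
  p-xylene: x = 0.214, y = 0.047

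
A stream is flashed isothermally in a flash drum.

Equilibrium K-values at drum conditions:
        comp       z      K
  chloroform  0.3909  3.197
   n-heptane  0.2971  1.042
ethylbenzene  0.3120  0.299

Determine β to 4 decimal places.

Material balance + equilibrium reduce to Σ zᵢ(Kᵢ−1)/(1+β(Kᵢ−1)) = 0.
Check two-phase: ΣzᵢKᵢ = 1.6526 > 1 and Σzᵢ/Kᵢ = 1.4509 > 1, so g(0) = 0.6526 > 0 and g(1) = -0.4509 < 0.
Iterate (Newton) starting at β = 0.5:
  β = 0.5000: g = 0.08473, g' = -0.7924 → β = 0.6069
  β = 0.6069: g = -0.00046, g' = -0.8115 → β = 0.6064
Converged at β = 0.6064.

β = 0.6064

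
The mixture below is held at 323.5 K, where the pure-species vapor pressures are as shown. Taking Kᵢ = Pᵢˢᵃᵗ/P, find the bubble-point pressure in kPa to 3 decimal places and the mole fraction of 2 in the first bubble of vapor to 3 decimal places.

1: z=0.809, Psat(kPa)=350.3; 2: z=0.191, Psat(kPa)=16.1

Pbub = 286.468 kPa, y_2 = 0.011

At the bubble point ψ → 0, so ΣzᵢKᵢ = 1 with Kᵢ = Pᵢˢᵃᵗ/P ⇒ P = ΣzᵢPᵢˢᵃᵗ.
P = 0.809·350.3 + 0.191·16.1 = 286.468 kPa
yᵢ = zᵢPᵢˢᵃᵗ/P ⇒ y_2 = 0.191·16.1/286.468 = 0.011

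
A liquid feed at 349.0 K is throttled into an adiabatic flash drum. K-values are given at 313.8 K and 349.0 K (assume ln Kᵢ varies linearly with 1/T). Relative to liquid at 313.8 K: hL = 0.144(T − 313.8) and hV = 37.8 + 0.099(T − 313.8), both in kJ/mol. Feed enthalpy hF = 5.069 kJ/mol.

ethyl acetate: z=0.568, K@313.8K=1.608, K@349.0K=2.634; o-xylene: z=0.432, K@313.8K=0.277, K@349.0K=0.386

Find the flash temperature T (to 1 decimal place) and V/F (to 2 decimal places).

Adiabatic flash: solve Rachford–Rice at each trial T, then check hF = ψ·hV(T) + (1−ψ)·hL(T).
  T = 313.8 K: K = (1.608, 0.277), RR gives ψ = 0.075, H_out = 2.838 kJ/mol
  T = 349.0 K: K = (2.634, 0.386), RR gives ψ = 0.661, H_out = 28.997 kJ/mol
  T = 331.4 K: K = (2.085, 0.330), RR gives ψ = 0.450, H_out = 19.170 kJ/mol
  T = 322.6 K: K = (1.838, 0.303), RR gives ψ = 0.299, H_out = 12.458 kJ/mol
  T = 318.2 K: K = (1.721, 0.290), RR gives ψ = 0.200, H_out = 8.167 kJ/mol
  T = 316.0 K: K = (1.664, 0.283), RR gives ψ = 0.142, H_out = 5.662 kJ/mol
Linear interpolation between T = 313.8 (H_out = 2.838) and T = 316.0 (H_out = 5.662) on hF = 5.069 gives T ≈ 315.5 K, at which ψ = 0.13.

T = 315.5 K, V/F = 0.13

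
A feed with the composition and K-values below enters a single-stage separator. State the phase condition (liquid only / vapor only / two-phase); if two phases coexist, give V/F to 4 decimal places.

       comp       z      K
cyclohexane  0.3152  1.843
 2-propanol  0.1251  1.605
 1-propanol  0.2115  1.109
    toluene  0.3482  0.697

vapor only

ΣzᵢKᵢ = 1.2589; Σzᵢ/Kᵢ = 0.9393.
Since Σzᵢ/Kᵢ < 1 the mixture is above its dew point — single vapor phase.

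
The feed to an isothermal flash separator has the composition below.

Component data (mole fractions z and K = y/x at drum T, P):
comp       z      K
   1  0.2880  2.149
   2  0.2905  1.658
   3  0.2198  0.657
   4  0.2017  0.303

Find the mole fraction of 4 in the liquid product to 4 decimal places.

Material balance + equilibrium reduce to Σ zᵢ(Kᵢ−1)/(1+V/F(Kᵢ−1)) = 0.
Feasibility: ΣzᵢKᵢ = 1.3061, Σzᵢ/Kᵢ = 1.3095 — both > 1, two phases present.
Iterate (Newton) starting at V/F = 0.6:
  V/F = 0.6000: g = -0.00365, g' = -0.5284 → V/F = 0.5931
Converged at V/F = 0.5931.
Compositions from xᵢ = zᵢ/(1+V/F(Kᵢ−1)), yᵢ = Kᵢxᵢ:
  1: x = 0.1713, y = 0.3681
  2: x = 0.2090, y = 0.3464
  3: x = 0.2759, y = 0.1813
  4: x = 0.3438, y = 0.1042

x_4 = 0.3438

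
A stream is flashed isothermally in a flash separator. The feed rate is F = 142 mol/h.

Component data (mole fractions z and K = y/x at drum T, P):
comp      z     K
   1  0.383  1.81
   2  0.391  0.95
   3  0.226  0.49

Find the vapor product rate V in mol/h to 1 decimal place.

Rachford–Rice: g(β) = Σ zᵢ(Kᵢ−1)/(1+β(Kᵢ−1)) = 0.
Check two-phase: ΣzᵢKᵢ = 1.175 > 1 and Σzᵢ/Kᵢ = 1.084 > 1, so g(0) = 0.175 > 0 and g(1) = -0.084 < 0.
Newton–Raphson from β = 0.5:
  β = 0.500: g = 0.0460, g' = -0.234 → β = 0.697
  β = 0.697: g = -0.0007, g' = -0.245 → β = 0.694
Converged at β = 0.694.
Then V = β·F = 0.6937·142 = 98.5 mol/h and L = F − V = 43.5 mol/h.

V = 98.5 mol/h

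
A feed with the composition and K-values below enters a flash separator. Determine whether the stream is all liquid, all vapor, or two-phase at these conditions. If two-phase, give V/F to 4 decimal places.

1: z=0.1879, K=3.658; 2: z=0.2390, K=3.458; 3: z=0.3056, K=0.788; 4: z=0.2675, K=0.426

ΣzᵢKᵢ = 1.8686; Σzᵢ/Kᵢ = 1.1362.
Both exceed 1, so a two-phase solution exists.
Let ψ = V/F and solve Σ zᵢ(Kᵢ−1)/(1+ψ(Kᵢ−1)) = 0.
Newton–Raphson from ψ = 0.62:
  ψ = 0.6200: g = 0.10840, g' = -0.6466 → ψ = 0.7876
  ψ = 0.7876: g = 0.00352, g' = -0.6196 → ψ = 0.7933
Converged at ψ = 0.7933.

two-phase, V/F = 0.7933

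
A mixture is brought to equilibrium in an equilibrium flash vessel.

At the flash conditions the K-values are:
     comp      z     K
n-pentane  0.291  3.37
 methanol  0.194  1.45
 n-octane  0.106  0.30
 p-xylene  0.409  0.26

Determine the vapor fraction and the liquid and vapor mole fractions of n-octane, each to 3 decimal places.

Material balance + equilibrium reduce to Σ zᵢ(Kᵢ−1)/(1+ψ(Kᵢ−1)) = 0.
Feasibility: ΣzᵢKᵢ = 1.400, Σzᵢ/Kᵢ = 2.147 — both > 1, two phases present.
Newton iteration, ψ⁰ = 0.48:
  ψ = 0.480: g = -0.1867, g' = -1.041 → ψ = 0.301
  ψ = 0.301: g = -0.0036, g' = -1.042 → ψ = 0.297
Converged at ψ = 0.297.
Compositions from xᵢ = zᵢ/(1+ψ(Kᵢ−1)), yᵢ = Kᵢxᵢ:
  n-pentane: x = 0.171, y = 0.575
  methanol: x = 0.171, y = 0.248
  n-octane: x = 0.134, y = 0.040
  p-xylene: x = 0.524, y = 0.136

ψ = 0.297, x_n-octane = 0.134, y_n-octane = 0.040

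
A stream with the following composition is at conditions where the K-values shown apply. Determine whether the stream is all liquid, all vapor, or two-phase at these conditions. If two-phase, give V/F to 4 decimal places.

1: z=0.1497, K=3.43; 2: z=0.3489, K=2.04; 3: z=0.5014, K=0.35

two-phase, V/F = 0.4004

ΣzᵢKᵢ = 1.4007; Σzᵢ/Kᵢ = 1.6472.
Both exceed 1, so a two-phase solution exists.
Iterate (Newton) starting at ψ = 0.33:
  ψ = 0.3300: g = 0.05712, g' = -0.8248 → ψ = 0.3993
  ψ = 0.3993: g = 0.00090, g' = -0.8025 → ψ = 0.4004
Converged at ψ = 0.4004.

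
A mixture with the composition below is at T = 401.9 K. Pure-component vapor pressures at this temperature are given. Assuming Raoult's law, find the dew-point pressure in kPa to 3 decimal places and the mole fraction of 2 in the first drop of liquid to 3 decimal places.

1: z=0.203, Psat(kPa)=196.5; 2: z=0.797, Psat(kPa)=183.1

Pdew = 185.670 kPa, x_2 = 0.808

At the dew point ψ → 1, so Σzᵢ/Kᵢ = 1 with Kᵢ = Pᵢˢᵃᵗ/P ⇒ 1/P = Σzᵢ/Pᵢˢᵃᵗ.
1/P = 0.203/196.5 + 0.797/183.1 = 0.005386 ⇒ P = 185.670 kPa
xᵢ = zᵢP/Pᵢˢᵃᵗ ⇒ x_2 = 0.797·185.670/183.1 = 0.808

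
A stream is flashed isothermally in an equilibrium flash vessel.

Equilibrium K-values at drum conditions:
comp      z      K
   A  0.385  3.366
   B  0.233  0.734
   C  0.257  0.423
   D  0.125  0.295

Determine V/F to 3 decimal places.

Rachford–Rice: g(V/F) = Σ zᵢ(Kᵢ−1)/(1+V/F(Kᵢ−1)) = 0.
Check two-phase: ΣzᵢKᵢ = 1.613 > 1 and Σzᵢ/Kᵢ = 1.463 > 1, so g(0) = 0.613 > 0 and g(1) = -0.463 < 0.
Iterate (Newton) starting at V/F = 0.5:
  V/F = 0.500: g = 0.0013, g' = -0.791 → V/F = 0.502
Converged at V/F = 0.502.

V/F = 0.502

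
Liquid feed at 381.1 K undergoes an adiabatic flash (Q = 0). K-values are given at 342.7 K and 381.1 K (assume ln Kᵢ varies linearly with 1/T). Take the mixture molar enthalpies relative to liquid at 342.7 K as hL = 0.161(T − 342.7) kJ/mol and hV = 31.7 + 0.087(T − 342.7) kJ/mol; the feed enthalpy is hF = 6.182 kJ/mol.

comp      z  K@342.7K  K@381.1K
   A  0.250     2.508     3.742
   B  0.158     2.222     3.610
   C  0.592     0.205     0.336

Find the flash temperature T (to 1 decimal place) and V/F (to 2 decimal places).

Adiabatic flash: solve Rachford–Rice at each trial T, then check hF = ψ·hV(T) + (1−ψ)·hL(T).
  T = 342.7 K: K = (2.508, 2.222, 0.205), RR gives ψ = 0.089, H_out = 2.823 kJ/mol
  T = 381.1 K: K = (3.742, 3.610, 0.336), RR gives ψ = 0.394, H_out = 17.564 kJ/mol
  T = 361.9 K: K = (3.096, 2.869, 0.266), RR gives ψ = 0.261, H_out = 10.985 kJ/mol
  T = 352.3 K: K = (2.795, 2.534, 0.234), RR gives ψ = 0.183, H_out = 7.211 kJ/mol
  T = 347.5 K: K = (2.649, 2.375, 0.219), RR gives ψ = 0.138, H_out = 5.114 kJ/mol
  T = 349.9 K: K = (2.722, 2.453, 0.227), RR gives ψ = 0.161, H_out = 6.184 kJ/mol
Linear interpolation between T = 347.5 (H_out = 5.114) and T = 349.9 (H_out = 6.184) on hF = 6.182 gives T ≈ 349.9 K, at which ψ = 0.16.

T = 349.9 K, V/F = 0.16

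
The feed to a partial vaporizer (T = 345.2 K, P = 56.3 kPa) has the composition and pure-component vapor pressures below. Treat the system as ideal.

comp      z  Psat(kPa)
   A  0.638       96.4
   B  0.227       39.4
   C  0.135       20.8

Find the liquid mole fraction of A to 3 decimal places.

x_A = 0.394

Raoult's law: Kᵢ = Pᵢˢᵃᵗ/P = Pᵢˢᵃᵗ/56.3.
  K_A = 96.4/56.3 = 1.71226, K_B = 39.4/56.3 = 0.69982, K_C = 20.8/56.3 = 0.36945
Rachford–Rice: g(V/F) = Σ zᵢ(Kᵢ−1)/(1+V/F(Kᵢ−1)) = 0.
g(0) = ΣzᵢKᵢ − 1 = 0.301 and g(1) = 1 − Σzᵢ/Kᵢ = -0.062, so a root lies in (0, 1).
Newton–Raphson from V/F = 0.65:
  V/F = 0.650: g = 0.0817, g' = -0.337 → V/F = 0.893
  V/F = 0.893: g = -0.0100, g' = -0.440 → V/F = 0.870
  V/F = 0.870: g = -0.0002, g' = -0.424 → V/F = 0.869
Converged at V/F = 0.869.
Compositions from xᵢ = zᵢ/(1+V/F(Kᵢ−1)), yᵢ = Kᵢxᵢ:
  A: x = 0.394, y = 0.675
  B: x = 0.307, y = 0.215
  C: x = 0.299, y = 0.110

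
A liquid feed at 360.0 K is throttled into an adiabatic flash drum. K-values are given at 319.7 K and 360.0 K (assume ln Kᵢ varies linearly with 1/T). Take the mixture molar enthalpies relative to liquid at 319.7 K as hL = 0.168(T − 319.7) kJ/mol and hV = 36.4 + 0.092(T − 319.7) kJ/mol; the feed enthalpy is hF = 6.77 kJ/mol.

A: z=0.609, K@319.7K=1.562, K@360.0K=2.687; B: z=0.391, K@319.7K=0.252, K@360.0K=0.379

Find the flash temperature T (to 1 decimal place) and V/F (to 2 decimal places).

Adiabatic flash: solve Rachford–Rice at each trial T, then check hF = ψ·hV(T) + (1−ψ)·hL(T).
  T = 319.7 K: K = (1.562, 0.252), RR gives ψ = 0.118, H_out = 4.311 kJ/mol
  T = 360.0 K: K = (2.687, 0.379), RR gives ψ = 0.749, H_out = 31.737 kJ/mol
  T = 339.9 K: K = (2.083, 0.313), RR gives ψ = 0.525, H_out = 21.714 kJ/mol
  T = 329.8 K: K = (1.812, 0.282), RR gives ψ = 0.366, H_out = 14.750 kJ/mol
  T = 324.8 K: K = (1.685, 0.267), RR gives ψ = 0.260, H_out = 10.229 kJ/mol
  T = 322.2 K: K = (1.622, 0.259), RR gives ψ = 0.193, H_out = 7.421 kJ/mol
  T = 320.9 K: K = (1.591, 0.255), RR gives ψ = 0.156, H_out = 5.861 kJ/mol
  T = 321.5 K: K = (1.605, 0.257), RR gives ψ = 0.174, H_out = 6.596 kJ/mol
Linear interpolation between T = 321.5 (H_out = 6.596) and T = 322.2 (H_out = 7.421) on hF = 6.77 gives T ≈ 321.6 K, at which ψ = 0.18.

T = 321.6 K, V/F = 0.18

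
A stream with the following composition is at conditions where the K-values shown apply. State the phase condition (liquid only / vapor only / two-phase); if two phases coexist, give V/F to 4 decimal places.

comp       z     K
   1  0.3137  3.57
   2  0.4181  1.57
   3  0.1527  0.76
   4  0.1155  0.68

ΣzᵢKᵢ = 1.9709; Σzᵢ/Kᵢ = 0.7250.
Since Σzᵢ/Kᵢ < 1 the mixture is above its dew point — single vapor phase.

vapor only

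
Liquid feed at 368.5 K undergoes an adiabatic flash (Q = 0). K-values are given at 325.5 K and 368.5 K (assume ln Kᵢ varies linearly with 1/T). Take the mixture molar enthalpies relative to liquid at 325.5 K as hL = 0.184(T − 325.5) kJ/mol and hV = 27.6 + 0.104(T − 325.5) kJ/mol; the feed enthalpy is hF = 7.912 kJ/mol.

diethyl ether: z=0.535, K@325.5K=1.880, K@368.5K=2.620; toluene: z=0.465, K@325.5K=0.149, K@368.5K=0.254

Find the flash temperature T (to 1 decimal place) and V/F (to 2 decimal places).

Adiabatic flash: solve Rachford–Rice at each trial T, then check hF = ψ·hV(T) + (1−ψ)·hL(T).
  T = 325.5 K: K = (1.880, 0.149), RR gives ψ = 0.100, H_out = 2.767 kJ/mol
  T = 368.5 K: K = (2.620, 0.254), RR gives ψ = 0.430, H_out = 18.304 kJ/mol
  T = 347.0 K: K = (2.242, 0.198), RR gives ψ = 0.293, H_out = 11.528 kJ/mol
  T = 336.2 K: K = (2.058, 0.172), RR gives ψ = 0.207, H_out = 7.503 kJ/mol
  T = 341.6 K: K = (2.150, 0.185), RR gives ψ = 0.252, H_out = 9.589 kJ/mol
  T = 338.9 K: K = (2.104, 0.179), RR gives ψ = 0.230, H_out = 8.567 kJ/mol
  T = 337.5 K: K = (2.080, 0.175), RR gives ψ = 0.218, H_out = 8.021 kJ/mol
Linear interpolation between T = 336.2 (H_out = 7.503) and T = 337.5 (H_out = 8.021) on hF = 7.912 gives T ≈ 337.2 K, at which ψ = 0.22.

T = 337.2 K, V/F = 0.22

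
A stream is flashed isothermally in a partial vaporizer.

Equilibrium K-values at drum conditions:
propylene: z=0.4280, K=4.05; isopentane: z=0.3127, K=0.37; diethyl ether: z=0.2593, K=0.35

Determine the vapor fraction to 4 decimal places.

ψ = 0.4821

Material balance + equilibrium reduce to Σ zᵢ(Kᵢ−1)/(1+ψ(Kᵢ−1)) = 0.
Feasibility: ΣzᵢKᵢ = 1.9399, Σzᵢ/Kᵢ = 1.6917 — both > 1, two phases present.
Newton–Raphson from ψ = 0.5:
  ψ = 0.5000: g = -0.02030, g' = -1.1294 → ψ = 0.4820
  ψ = 0.4820: g = 0.00010, g' = -1.1408 → ψ = 0.4821
Converged at ψ = 0.4821.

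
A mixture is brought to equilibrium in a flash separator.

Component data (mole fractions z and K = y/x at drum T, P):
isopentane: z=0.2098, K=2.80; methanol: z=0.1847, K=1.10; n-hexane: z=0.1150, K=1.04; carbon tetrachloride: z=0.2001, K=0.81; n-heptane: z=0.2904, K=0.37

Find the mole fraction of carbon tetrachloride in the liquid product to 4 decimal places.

Newton iteration, β⁰ = 0.5:
  β = 0.5000: g = -0.08823, g' = -0.4446 → β = 0.3015
  β = 0.3015: g = 0.00106, g' = -0.4713 → β = 0.3038
Converged at β = 0.3038.
Compositions from xᵢ = zᵢ/(1+β(Kᵢ−1)), yᵢ = Kᵢxᵢ:
  isopentane: x = 0.1356, y = 0.3798
  methanol: x = 0.1793, y = 0.1972
  n-hexane: x = 0.1136, y = 0.1182
  carbon tetrachloride: x = 0.2124, y = 0.1720
  n-heptane: x = 0.3591, y = 0.1329

x_carbon tetrachloride = 0.2124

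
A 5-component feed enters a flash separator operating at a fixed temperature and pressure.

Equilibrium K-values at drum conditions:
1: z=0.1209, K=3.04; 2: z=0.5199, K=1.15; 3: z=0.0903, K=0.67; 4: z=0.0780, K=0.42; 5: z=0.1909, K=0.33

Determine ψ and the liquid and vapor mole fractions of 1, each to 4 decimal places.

ψ = 0.2487, x_1 = 0.0802, y_1 = 0.2438

Let ψ = V/F and solve Σ zᵢ(Kᵢ−1)/(1+ψ(Kᵢ−1)) = 0.
g(0) = ΣzᵢKᵢ − 1 = 0.1217 and g(1) = 1 − Σzᵢ/Kᵢ = -0.3908, so a root lies in (0, 1).
Iterate (Newton) starting at ψ = 0.5:
  ψ = 0.5000: g = -0.09710, g' = -0.3934 → ψ = 0.2532
  ψ = 0.2532: g = -0.00180, g' = -0.4017 → ψ = 0.2487
Converged at ψ = 0.2487.
Compositions from xᵢ = zᵢ/(1+ψ(Kᵢ−1)), yᵢ = Kᵢxᵢ:
  1: x = 0.0802, y = 0.2438
  2: x = 0.5012, y = 0.5764
  3: x = 0.0984, y = 0.0659
  4: x = 0.0911, y = 0.0383
  5: x = 0.2291, y = 0.0756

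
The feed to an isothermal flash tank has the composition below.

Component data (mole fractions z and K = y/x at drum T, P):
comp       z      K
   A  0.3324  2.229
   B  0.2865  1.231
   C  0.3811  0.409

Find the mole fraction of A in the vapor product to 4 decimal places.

Rachford–Rice: g(V/F) = Σ zᵢ(Kᵢ−1)/(1+V/F(Kᵢ−1)) = 0.
g(0) = ΣzᵢKᵢ − 1 = 0.2495 and g(1) = 1 − Σzᵢ/Kᵢ = -0.3136, so a root lies in (0, 1).
Newton–Raphson from V/F = 0.5:
  V/F = 0.5000: g = -0.00734, g' = -0.4731 → V/F = 0.4845
  V/F = 0.4845: g = -0.00002, g' = -0.4710 → V/F = 0.4844
Converged at V/F = 0.4844.
Compositions from xᵢ = zᵢ/(1+V/F(Kᵢ−1)), yᵢ = Kᵢxᵢ:
  A: x = 0.2084, y = 0.4644
  B: x = 0.2577, y = 0.3172
  C: x = 0.5340, y = 0.2184

y_A = 0.4644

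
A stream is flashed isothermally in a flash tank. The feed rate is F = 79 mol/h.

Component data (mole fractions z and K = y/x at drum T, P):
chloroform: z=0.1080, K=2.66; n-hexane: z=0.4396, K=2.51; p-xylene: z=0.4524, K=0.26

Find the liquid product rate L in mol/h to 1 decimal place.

Material balance + equilibrium reduce to Σ zᵢ(Kᵢ−1)/(1+ψ(Kᵢ−1)) = 0.
Feasibility: ΣzᵢKᵢ = 1.5083, Σzᵢ/Kᵢ = 1.9557 — both > 1, two phases present.
Newton iteration, ψ⁰ = 0.33:
  ψ = 0.3300: g = 0.11592, g' = -1.0044 → ψ = 0.4454
  ψ = 0.4454: g = 0.00057, g' = -1.0079 → ψ = 0.4460
Converged at ψ = 0.4460.
Then V = ψ·F = 0.4460·79 = 35.2 mol/h and L = F − V = 43.8 mol/h.

L = 43.8 mol/h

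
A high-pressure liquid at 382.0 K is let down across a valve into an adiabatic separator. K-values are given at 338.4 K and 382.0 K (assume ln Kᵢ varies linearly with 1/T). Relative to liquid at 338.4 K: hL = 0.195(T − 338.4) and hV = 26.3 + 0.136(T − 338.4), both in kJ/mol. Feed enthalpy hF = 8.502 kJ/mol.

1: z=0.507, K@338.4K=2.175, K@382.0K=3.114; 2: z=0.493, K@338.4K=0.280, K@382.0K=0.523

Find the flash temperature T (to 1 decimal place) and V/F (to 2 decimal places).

T = 340.5 K, V/F = 0.31

Adiabatic flash: solve Rachford–Rice at each trial T, then check hF = ψ·hV(T) + (1−ψ)·hL(T).
  T = 338.4 K: K = (2.175, 0.280), RR gives ψ = 0.285, H_out = 7.485 kJ/mol
  T = 382.0 K: K = (3.114, 0.523), RR gives ψ = 0.830, H_out = 28.188 kJ/mol
  T = 360.2 K: K = (2.631, 0.390), RR gives ψ = 0.529, H_out = 17.479 kJ/mol
  T = 349.3 K: K = (2.399, 0.332), RR gives ψ = 0.407, H_out = 12.563 kJ/mol
  T = 343.9 K: K = (2.287, 0.306), RR gives ψ = 0.347, H_out = 10.090 kJ/mol
  T = 341.1 K: K = (2.230, 0.292), RR gives ψ = 0.316, H_out = 8.777 kJ/mol
  T = 339.8 K: K = (2.203, 0.286), RR gives ψ = 0.301, H_out = 8.159 kJ/mol
Linear interpolation between T = 339.8 (H_out = 8.159) and T = 341.1 (H_out = 8.777) on hF = 8.502 gives T ≈ 340.5 K, at which ψ = 0.31.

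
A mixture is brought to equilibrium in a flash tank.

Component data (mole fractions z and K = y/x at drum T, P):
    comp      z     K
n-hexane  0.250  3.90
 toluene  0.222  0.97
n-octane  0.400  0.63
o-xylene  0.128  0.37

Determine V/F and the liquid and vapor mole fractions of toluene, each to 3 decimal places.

V/F = 0.481, x_toluene = 0.225, y_toluene = 0.218

Iterate (Newton) starting at V/F = 0.31:
  V/F = 0.310: g = 0.1077, g' = -0.732 → V/F = 0.457
  V/F = 0.457: g = 0.0136, g' = -0.568 → V/F = 0.481
Converged at V/F = 0.481.
Compositions from xᵢ = zᵢ/(1+V/F(Kᵢ−1)), yᵢ = Kᵢxᵢ:
  n-hexane: x = 0.104, y = 0.407
  toluene: x = 0.225, y = 0.218
  n-octane: x = 0.487, y = 0.307
  o-xylene: x = 0.184, y = 0.068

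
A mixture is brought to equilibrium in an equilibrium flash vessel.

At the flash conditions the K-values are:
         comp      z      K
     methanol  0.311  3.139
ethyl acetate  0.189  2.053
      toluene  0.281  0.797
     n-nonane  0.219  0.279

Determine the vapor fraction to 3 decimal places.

ψ = 0.694

Rachford–Rice: g(ψ) = Σ zᵢ(Kᵢ−1)/(1+ψ(Kᵢ−1)) = 0.
g(0) = ΣzᵢKᵢ − 1 = 0.649 and g(1) = 1 − Σzᵢ/Kᵢ = -0.329, so a root lies in (0, 1).
Newton iteration, ψ⁰ = 0.68:
  ψ = 0.680: g = 0.0110, g' = -0.761 → ψ = 0.695
  ψ = 0.695: g = -0.0001, g' = -0.773 → ψ = 0.694
Converged at ψ = 0.694.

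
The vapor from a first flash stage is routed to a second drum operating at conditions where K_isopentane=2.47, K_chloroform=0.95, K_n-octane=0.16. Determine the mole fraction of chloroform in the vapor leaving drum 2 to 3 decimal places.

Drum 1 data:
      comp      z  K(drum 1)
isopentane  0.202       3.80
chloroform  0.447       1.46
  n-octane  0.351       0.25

Drum 1:
Material balance + equilibrium reduce to Σ zᵢ(Kᵢ−1)/(1+ψ₁(Kᵢ−1)) = 0.
g(0) = ΣzᵢKᵢ − 1 = 0.508 and g(1) = 1 − Σzᵢ/Kᵢ = -0.763, so a root lies in (0, 1).
Iterate (Newton) starting at ψ₁ = 0.32:
  ψ₁ = 0.320: g = 0.1312, g' = -0.854 → ψ₁ = 0.474
  ψ₁ = 0.474: g = 0.0038, g' = -0.831 → ψ₁ = 0.478
Converged at ψ₁ = 0.478.
Drum-1 compositions:
  isopentane: x = 0.086, y = 0.328
  chloroform: x = 0.366, y = 0.535
  n-octane: x = 0.547, y = 0.137
Drum-2 feed = drum-1 vapor: z₂ = (0.3282, 0.5350, 0.1368).
Drum 2:
Rachford–Rice: g(ψ₂) = Σ zᵢ(Kᵢ−1)/(1+ψ₂(Kᵢ−1)) = 0.
g(0) = ΣzᵢKᵢ − 1 = 0.341 and g(1) = 1 − Σzᵢ/Kᵢ = -0.551, so a root lies in (0, 1).
Newton–Raphson from ψ₂ = 0.44:
  ψ₂ = 0.440: g = 0.0834, g' = -0.506 → ψ₂ = 0.605
  ψ₂ = 0.605: g = -0.0057, g' = -0.599 → ψ₂ = 0.595
Converged at ψ₂ = 0.595.
  isopentane: x = 0.175, y = 0.432
  chloroform: x = 0.551, y = 0.524
  n-octane: x = 0.274, y = 0.044

y_chloroform (drum 2) = 0.524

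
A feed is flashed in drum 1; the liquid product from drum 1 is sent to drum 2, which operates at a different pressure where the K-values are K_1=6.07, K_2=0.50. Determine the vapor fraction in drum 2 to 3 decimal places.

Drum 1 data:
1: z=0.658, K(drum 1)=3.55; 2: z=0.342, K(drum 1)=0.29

Drum 1:
Material balance + equilibrium reduce to Σ zᵢ(Kᵢ−1)/(1+ψ₁(Kᵢ−1)) = 0.
g(0) = ΣzᵢKᵢ − 1 = 1.435 and g(1) = 1 − Σzᵢ/Kᵢ = -0.365, so a root lies in (0, 1).
Iterate (Newton) starting at ψ₁ = 0.5:
  ψ₁ = 0.500: g = 0.3611, g' = -1.241 → ψ₁ = 0.791
  ψ₁ = 0.791: g = 0.0023, g' = -1.367 → ψ₁ = 0.793
Converged at ψ₁ = 0.793.
Drum-1 compositions:
  1: x = 0.218, y = 0.773
  2: x = 0.782, y = 0.227
Drum-2 feed = drum-1 liquid: z₂ = (0.2178, 0.7822).
Drum 2:
Material balance + equilibrium reduce to Σ zᵢ(Kᵢ−1)/(1+ψ₂(Kᵢ−1)) = 0.
Feasibility: ΣzᵢKᵢ = 1.713, Σzᵢ/Kᵢ = 1.600 — both > 1, two phases present.
Iterate (Newton) starting at ψ₂ = 0.5:
  ψ₂ = 0.500: g = -0.2091, g' = -0.796 → ψ₂ = 0.237
  ψ₂ = 0.237: g = 0.0576, g' = -1.406 → ψ₂ = 0.278
  ψ₂ = 0.278: g = 0.0038, g' = -1.227 → ψ₂ = 0.281
Converged at ψ₂ = 0.281.
  1: x = 0.090, y = 0.545
  2: x = 0.910, y = 0.455

V/F (drum 2) = 0.281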